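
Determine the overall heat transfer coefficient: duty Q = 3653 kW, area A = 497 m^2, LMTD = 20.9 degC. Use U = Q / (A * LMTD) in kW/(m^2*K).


From Q = U*A*LMTD, U = Q / (A * LMTD)
U = 3653 / (497 * 20.9) = 3653 / 10387.3 = 0.3517

0.3517 kW/(m^2*K)


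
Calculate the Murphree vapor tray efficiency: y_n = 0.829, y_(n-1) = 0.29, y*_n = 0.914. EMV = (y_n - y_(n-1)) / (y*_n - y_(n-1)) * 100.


Murphree vapor efficiency: EMV = (y_n - y_(n-1)) / (y*_n - y_(n-1)) * 100
EMV = (0.829 - 0.29) / (0.914 - 0.29) * 100 = 0.539 / 0.624 * 100 = 86.38

86.38 %


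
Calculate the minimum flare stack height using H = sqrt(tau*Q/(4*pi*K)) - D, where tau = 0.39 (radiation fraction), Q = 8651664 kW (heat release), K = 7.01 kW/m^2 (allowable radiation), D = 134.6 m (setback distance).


tau*Q/(4*pi*K) = 0.39 * 8651664 / (4 * pi * 7.01) = 38303.3
sqrt(38303.3) = 195.712
H = 195.712 - 134.6 = 61.11

61.11 m


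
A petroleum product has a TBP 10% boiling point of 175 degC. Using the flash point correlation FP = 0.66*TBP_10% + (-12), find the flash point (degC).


FP = 0.66 * 175 + (-12) = 103.5

103.5 degC


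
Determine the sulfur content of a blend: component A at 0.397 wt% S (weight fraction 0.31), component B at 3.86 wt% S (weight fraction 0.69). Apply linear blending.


Linear sulfur blending: S_blend = x1*S1 + x2*S2
Contribution 1: 0.31 * 0.397 = 0.12307 wt%
Contribution 2: 0.69 * 3.86 = 2.6634 wt%
S_blend = 0.12307 + 2.6634 = 2.78647

2.78647 wt%


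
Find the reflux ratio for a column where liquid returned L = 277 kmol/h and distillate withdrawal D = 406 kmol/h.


Reflux ratio definition: R = L / D (liquid returned / distillate withdrawn)
L = 277 kmol/h, D = 406 kmol/h
R = 277 / 406 = 0.6823

0.6823


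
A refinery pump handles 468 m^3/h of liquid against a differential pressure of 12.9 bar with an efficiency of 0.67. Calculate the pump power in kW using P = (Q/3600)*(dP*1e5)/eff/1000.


Q = 468 / 3600 = 0.13 m^3/s
P = 0.13 * (12.9 * 1e5) / 0.67 / 1000 = 250.3

250.3 kW


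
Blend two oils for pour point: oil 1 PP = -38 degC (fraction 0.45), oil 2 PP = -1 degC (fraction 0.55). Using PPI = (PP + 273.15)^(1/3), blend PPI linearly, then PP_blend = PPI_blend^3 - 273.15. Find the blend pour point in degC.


PPI_1 = (-38 + 273.15)^(1/3) = 6.172318
PPI_2 = (-1 + 273.15)^(1/3) = 6.480414
PPI_blend = 0.45 * 6.172318 + 0.55 * 6.480414 = 6.341771
PP_blend = 6.341771^3 - 273.15 = 255.0537 - 273.15 = -18.1

-18.1 degC


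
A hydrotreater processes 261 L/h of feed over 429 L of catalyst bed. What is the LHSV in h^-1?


LHSV = volumetric feed rate / catalyst volume
= 261 L/h / 429 L
= 0.6084 h^-1

0.6084 h^-1


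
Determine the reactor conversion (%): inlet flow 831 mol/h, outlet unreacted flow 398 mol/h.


X = (F_in - F_out) / F_in * 100
Moles reacted = 831 - 398 = 433
X = 433 / 831 * 100
= 0.5211 * 100
= 52.11 %

52.11 %


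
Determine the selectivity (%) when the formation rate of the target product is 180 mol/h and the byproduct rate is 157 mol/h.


Selectivity = desired / (desired + undesired) * 100
Total products = 180 + 157 = 337 mol/h
S = 180 / 337 * 100
= 0.5341 * 100
= 53.41 %

53.41 %


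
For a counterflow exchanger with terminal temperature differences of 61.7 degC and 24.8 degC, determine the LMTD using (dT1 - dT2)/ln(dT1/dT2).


LMTD = (dT1 - dT2) / ln(dT1/dT2)
= (61.7 - 24.8) / ln(61.7 / 24.8) = 36.9 / 0.91144 = 40.49

40.49 degC


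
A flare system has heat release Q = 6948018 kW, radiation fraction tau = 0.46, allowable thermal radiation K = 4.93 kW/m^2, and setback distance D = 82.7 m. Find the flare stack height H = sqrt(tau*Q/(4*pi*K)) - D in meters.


tau*Q/(4*pi*K) = 0.46 * 6948018 / (4 * pi * 4.93) = 51589.6
sqrt(51589.6) = 227.133
H = 227.133 - 82.7 = 144.4

144.4 m


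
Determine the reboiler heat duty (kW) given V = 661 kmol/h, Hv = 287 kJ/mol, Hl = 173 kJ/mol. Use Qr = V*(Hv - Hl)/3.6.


Qr = 661 * (287 - 173) / 3.6 = 661 * 114 / 3.6 = 20930

20930 kW


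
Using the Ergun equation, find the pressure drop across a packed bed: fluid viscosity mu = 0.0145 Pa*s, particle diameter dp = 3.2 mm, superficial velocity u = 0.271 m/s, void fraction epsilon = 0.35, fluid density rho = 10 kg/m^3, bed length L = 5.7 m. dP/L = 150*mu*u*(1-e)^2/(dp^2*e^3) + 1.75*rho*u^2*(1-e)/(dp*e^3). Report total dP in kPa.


dp = 3.2 mm = 0.0032 m
Viscous term = 150*0.0145*0.271*(1-0.35)^2 / (0.0032^2*0.35^3) = 567220
Inertial term = 1.75*10*0.271^2*(1-0.35) / (0.0032*0.35^3) = 6088.86
dP/L = 567220 + 6088.86 = 573309 Pa/m
dP = 573309 * 5.7 / 1000 = 3268 kPa

3268 kPa


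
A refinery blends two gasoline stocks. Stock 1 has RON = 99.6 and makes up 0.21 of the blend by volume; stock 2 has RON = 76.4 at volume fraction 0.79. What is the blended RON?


Linear blending: RON_blend = sum(vi * RONi)
Contribution 1: 0.21 * 99.6 = 20.916
Contribution 2: 0.79 * 76.4 = 60.356
RON_blend = 20.916 + 60.356 = 81.272

81.272


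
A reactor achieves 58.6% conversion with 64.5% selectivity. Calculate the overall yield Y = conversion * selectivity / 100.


Overall yield = conversion (%) * selectivity (%) / 100
Conversion = 58.6%, Selectivity = 64.5%
Y = 58.6 * 64.5 / 100
= 37.797 %

37.797 %


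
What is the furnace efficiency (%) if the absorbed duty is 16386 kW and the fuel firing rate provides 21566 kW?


Furnace efficiency = Q_absorbed / Q_fuel * 100
= 16386 / 21566 * 100 = 75.98

75.98 %


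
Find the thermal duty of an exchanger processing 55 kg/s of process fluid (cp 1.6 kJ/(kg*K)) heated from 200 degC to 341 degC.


Q = m_dot * cp * delta_T
delta_T = 341 - 200 = 141 K
Q = 55 * 1.6 * 141
= 88 * 141
= 12408 kW

12408 kW


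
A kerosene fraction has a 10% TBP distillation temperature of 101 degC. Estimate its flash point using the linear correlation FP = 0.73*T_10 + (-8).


FP = 0.73 * 101 + (-8) = 65.73

65.73 degC


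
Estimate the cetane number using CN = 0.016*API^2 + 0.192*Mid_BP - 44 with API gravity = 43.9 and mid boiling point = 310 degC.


CN = 0.016 * 43.9^2 + 0.192 * 310 - 44
CN = 30.83536 + 59.52 - 44 = 46.35536

46.35536


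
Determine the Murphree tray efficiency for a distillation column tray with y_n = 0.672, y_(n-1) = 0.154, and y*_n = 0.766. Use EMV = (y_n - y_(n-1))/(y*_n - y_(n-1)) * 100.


Murphree vapor efficiency: EMV = (y_n - y_(n-1)) / (y*_n - y_(n-1)) * 100
EMV = (0.672 - 0.154) / (0.766 - 0.154) * 100 = 0.518 / 0.612 * 100 = 84.64

84.64 %


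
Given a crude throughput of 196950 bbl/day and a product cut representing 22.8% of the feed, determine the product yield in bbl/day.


Crude throughput = 196950 bbl/day
Fraction yield = 22.8%
yield = throughput * fraction / 100
yield = 196950 * 22.8 / 100 = 44904.6

44904.6 bbl/day


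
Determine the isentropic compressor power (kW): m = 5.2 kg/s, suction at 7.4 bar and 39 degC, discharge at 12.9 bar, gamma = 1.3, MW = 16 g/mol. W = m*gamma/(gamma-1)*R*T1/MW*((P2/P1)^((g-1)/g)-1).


Isentropic work: W = m*(gamma/(gamma-1))*(R*T1/MW)*((P2/P1)^((gamma-1)/gamma) - 1)
T1 = 39 + 273.15 = 312.15 K
Pressure ratio = 12.9 / 7.4 = 1.74324
Exponent = (1.3 - 1)/1.3 = 0.230769
(P2/P1)^exp - 1 = 1.74324^0.230769 - 1 = 0.136836
W = 5.2 * 1.3 / 0.3 * 8.314 * 312.15 / 16 * 0.136836 = 500.1

500.1 kW


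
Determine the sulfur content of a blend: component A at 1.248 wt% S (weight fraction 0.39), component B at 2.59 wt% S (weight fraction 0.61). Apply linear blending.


Linear sulfur blending: S_blend = x1*S1 + x2*S2
Contribution 1: 0.39 * 1.248 = 0.48672 wt%
Contribution 2: 0.61 * 2.59 = 1.5799 wt%
S_blend = 0.48672 + 1.5799 = 2.06662

2.06662 wt%


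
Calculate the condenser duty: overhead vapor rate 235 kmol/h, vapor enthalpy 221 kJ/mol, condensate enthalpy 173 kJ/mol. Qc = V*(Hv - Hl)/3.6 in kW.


Qc = 235 * (221 - 173) / 3.6 = 235 * 48 / 3.6 = 3133

3133 kW


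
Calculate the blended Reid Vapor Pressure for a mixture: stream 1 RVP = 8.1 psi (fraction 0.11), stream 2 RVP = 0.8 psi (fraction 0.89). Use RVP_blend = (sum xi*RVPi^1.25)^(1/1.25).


Chevron index: RVP_blend = (sum xi*RVPi^1.25)^(1/1.25)
RVP^1.25 terms: 0.11 * 8.1^1.25 + 0.89 * 0.8^1.25 = 2.17651
RVP_blend = 2.17651^(1/1.25) = 1.863

1.863 psi


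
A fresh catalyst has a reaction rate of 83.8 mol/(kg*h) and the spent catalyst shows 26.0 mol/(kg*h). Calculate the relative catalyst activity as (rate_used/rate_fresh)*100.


Activity (%) = (rate_used / rate_fresh) * 100
rate_used = 26.0, rate_fresh = 83.8
= (26.0 / 83.8) * 100
= 0.3103 * 100 = 31.03

31.03 %


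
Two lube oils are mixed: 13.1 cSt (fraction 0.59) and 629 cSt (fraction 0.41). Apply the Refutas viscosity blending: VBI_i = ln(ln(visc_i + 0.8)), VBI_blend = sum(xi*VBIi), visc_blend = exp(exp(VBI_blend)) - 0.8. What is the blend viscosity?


Refutas method: VBN_i = 14.534*ln(ln(visc_i + 0.8)) + 10.975, blended linearly by mass fraction; since VBN is linear in VBI_i = ln(ln(visc_i + 0.8)) and the fractions sum to 1, blend VBI directly: visc = exp(exp(VBI_blend)) - 0.8
VBI_1 = ln(ln(13.1 + 0.8)) = 0.967702
VBI_2 = ln(ln(629 + 0.8)) = 1.86337
VBI_blend = 0.59 * 0.967702 + 0.41 * 1.86337 = 1.33493
visc_blend = exp(exp(1.33493)) - 0.8 = 43.89

43.89 cSt


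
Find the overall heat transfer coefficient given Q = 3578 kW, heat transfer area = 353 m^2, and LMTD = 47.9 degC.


From Q = U*A*LMTD, U = Q / (A * LMTD)
U = 3578 / (353 * 47.9) = 3578 / 16908.7 = 0.2116

0.2116 kW/(m^2*K)


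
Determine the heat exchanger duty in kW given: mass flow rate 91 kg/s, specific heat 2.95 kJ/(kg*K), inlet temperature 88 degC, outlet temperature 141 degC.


Q = m_dot * cp * delta_T
delta_T = 141 - 88 = 53 K
Q = 91 * 2.95 * 53
= 268.45 * 53
= 14227.85 kW

14227.85 kW


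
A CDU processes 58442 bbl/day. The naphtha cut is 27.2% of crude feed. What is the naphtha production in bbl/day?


Crude throughput = 58442 bbl/day
Fraction yield = 27.2%
yield = throughput * fraction / 100
yield = 58442 * 27.2 / 100 = 15896.224

15896.224 bbl/day


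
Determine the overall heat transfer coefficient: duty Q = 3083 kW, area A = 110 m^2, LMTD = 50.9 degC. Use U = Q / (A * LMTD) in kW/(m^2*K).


From Q = U*A*LMTD, U = Q / (A * LMTD)
U = 3083 / (110 * 50.9) = 3083 / 5599 = 0.5506

0.5506 kW/(m^2*K)


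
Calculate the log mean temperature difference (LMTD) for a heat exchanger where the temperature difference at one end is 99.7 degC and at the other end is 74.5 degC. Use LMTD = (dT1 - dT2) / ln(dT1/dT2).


LMTD = (dT1 - dT2) / ln(dT1/dT2)
= (99.7 - 74.5) / ln(99.7 / 74.5) = 25.2 / 0.291367 = 86.49

86.49 degC


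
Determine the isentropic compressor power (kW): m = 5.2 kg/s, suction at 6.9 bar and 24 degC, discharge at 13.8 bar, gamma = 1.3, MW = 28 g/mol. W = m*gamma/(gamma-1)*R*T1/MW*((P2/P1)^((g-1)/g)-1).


Isentropic work: W = m*(gamma/(gamma-1))*(R*T1/MW)*((P2/P1)^((gamma-1)/gamma) - 1)
T1 = 24 + 273.15 = 297.15 K
Pressure ratio = 13.8 / 6.9 = 2
Exponent = (1.3 - 1)/1.3 = 0.230769
(P2/P1)^exp - 1 = 2^0.230769 - 1 = 0.17346
W = 5.2 * 1.3 / 0.3 * 8.314 * 297.15 / 28 * 0.17346 = 344.9

344.9 kW


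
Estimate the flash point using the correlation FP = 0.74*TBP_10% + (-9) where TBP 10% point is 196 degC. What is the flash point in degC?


FP = 0.74 * 196 + (-9) = 136.04

136.04 degC


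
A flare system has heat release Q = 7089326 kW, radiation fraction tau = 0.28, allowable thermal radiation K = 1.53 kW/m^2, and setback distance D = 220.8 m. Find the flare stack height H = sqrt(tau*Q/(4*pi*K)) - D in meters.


tau*Q/(4*pi*K) = 0.28 * 7089326 / (4 * pi * 1.53) = 103243
sqrt(103243) = 321.314
H = 321.314 - 220.8 = 100.5

100.5 m


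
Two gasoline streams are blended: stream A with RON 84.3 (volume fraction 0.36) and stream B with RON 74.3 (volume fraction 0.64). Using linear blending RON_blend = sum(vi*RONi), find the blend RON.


Linear blending: RON_blend = sum(vi * RONi)
Contribution 1: 0.36 * 84.3 = 30.348
Contribution 2: 0.64 * 74.3 = 47.552
RON_blend = 30.348 + 47.552 = 77.9

77.9


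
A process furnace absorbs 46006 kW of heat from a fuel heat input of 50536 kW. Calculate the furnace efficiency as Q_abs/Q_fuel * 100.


Furnace efficiency = Q_absorbed / Q_fuel * 100
= 46006 / 50536 * 100 = 91.04

91.04 %


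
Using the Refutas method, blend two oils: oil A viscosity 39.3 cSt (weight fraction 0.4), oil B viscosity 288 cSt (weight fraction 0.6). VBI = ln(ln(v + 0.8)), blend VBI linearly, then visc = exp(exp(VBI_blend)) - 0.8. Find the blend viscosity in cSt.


Refutas method: VBN_i = 14.534*ln(ln(visc_i + 0.8)) + 10.975, blended linearly by mass fraction; since VBN is linear in VBI_i = ln(ln(visc_i + 0.8)) and the fractions sum to 1, blend VBI directly: visc = exp(exp(VBI_blend)) - 0.8
VBI_1 = ln(ln(39.3 + 0.8)) = 1.306
VBI_2 = ln(ln(288 + 0.8)) = 1.73444
VBI_blend = 0.4 * 1.306 + 0.6 * 1.73444 = 1.56306
visc_blend = exp(exp(1.56306)) - 0.8 = 117.5

117.5 cSt


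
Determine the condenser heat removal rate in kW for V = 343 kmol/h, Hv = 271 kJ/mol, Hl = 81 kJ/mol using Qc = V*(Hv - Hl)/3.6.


Qc = 343 * (271 - 81) / 3.6 = 343 * 190 / 3.6 = 18100

18100 kW


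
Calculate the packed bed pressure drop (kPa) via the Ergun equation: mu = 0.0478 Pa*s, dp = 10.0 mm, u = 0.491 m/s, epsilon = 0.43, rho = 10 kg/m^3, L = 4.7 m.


dp = 10.0 mm = 0.01 m
Viscous term = 150*0.0478*0.491*(1-0.43)^2 / (0.01^2*0.43^3) = 143862
Inertial term = 1.75*10*0.491^2*(1-0.43) / (0.01*0.43^3) = 3024.62
dP/L = 143862 + 3024.62 = 146887 Pa/m
dP = 146887 * 4.7 / 1000 = 690.4 kPa

690.4 kPa


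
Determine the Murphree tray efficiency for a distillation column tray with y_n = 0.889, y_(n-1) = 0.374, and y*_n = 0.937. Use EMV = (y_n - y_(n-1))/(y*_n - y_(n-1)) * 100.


Murphree vapor efficiency: EMV = (y_n - y_(n-1)) / (y*_n - y_(n-1)) * 100
EMV = (0.889 - 0.374) / (0.937 - 0.374) * 100 = 0.515 / 0.563 * 100 = 91.47

91.47 %


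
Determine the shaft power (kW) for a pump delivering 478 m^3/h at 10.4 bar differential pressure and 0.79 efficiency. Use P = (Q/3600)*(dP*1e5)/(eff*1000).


Q = 478 / 3600 = 0.132778 m^3/s
P = 0.132778 * (10.4 * 1e5) / 0.79 / 1000 = 174.8

174.8 kW


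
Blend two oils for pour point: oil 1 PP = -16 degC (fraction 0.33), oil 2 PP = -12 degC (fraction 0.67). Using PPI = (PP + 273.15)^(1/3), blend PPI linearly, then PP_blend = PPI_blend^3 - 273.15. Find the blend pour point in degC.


PPI_1 = (-16 + 273.15)^(1/3) = 6.359098
PPI_2 = (-12 + 273.15)^(1/3) = 6.391901
PPI_blend = 0.33 * 6.359098 + 0.67 * 6.391901 = 6.381076
PP_blend = 6.381076^3 - 273.15 = 259.8255 - 273.15 = -13.32

-13.32 degC


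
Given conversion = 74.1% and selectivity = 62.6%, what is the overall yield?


Overall yield = conversion (%) * selectivity (%) / 100
Conversion = 74.1%, Selectivity = 62.6%
Y = 74.1 * 62.6 / 100
= 46.3866 %

46.3866 %


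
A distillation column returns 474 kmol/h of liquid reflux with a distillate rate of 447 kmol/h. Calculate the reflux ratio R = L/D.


Reflux ratio definition: R = L / D (liquid returned / distillate withdrawn)
L = 474 kmol/h, D = 447 kmol/h
R = 474 / 447 = 1.060

1.060


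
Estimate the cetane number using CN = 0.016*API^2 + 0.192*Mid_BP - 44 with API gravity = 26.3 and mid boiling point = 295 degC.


CN = 0.016 * 26.3^2 + 0.192 * 295 - 44
CN = 11.06704 + 56.64 - 44 = 23.70704

23.70704


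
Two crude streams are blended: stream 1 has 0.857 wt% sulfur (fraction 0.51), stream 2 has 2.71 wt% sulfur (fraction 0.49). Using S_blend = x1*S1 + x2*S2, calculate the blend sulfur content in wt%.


Linear sulfur blending: S_blend = x1*S1 + x2*S2
Contribution 1: 0.51 * 0.857 = 0.43707 wt%
Contribution 2: 0.49 * 2.71 = 1.3279 wt%
S_blend = 0.43707 + 1.3279 = 1.76497

1.76497 wt%


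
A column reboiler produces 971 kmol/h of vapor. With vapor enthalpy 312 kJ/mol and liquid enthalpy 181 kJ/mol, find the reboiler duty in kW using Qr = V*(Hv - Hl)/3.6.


Qr = 971 * (312 - 181) / 3.6 = 971 * 131 / 3.6 = 35330

35330 kW


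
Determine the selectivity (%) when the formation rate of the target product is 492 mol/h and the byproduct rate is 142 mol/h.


Selectivity = desired / (desired + undesired) * 100
Total products = 492 + 142 = 634 mol/h
S = 492 / 634 * 100
= 0.7760 * 100
= 77.60 %

77.60 %


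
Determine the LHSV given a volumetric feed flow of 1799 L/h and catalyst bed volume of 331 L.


LHSV = volumetric feed rate / catalyst volume
= 1799 L/h / 331 L
= 5.435 h^-1

5.435 h^-1


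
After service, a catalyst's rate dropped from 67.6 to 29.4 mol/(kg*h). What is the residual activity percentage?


Activity (%) = (rate_used / rate_fresh) * 100
rate_used = 29.4, rate_fresh = 67.6
= (29.4 / 67.6) * 100
= 0.4349 * 100 = 43.49

43.49 %


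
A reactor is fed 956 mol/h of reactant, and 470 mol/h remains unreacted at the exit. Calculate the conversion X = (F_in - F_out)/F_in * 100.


X = (F_in - F_out) / F_in * 100
Moles reacted = 956 - 470 = 486
X = 486 / 956 * 100
= 0.5084 * 100
= 50.84 %

50.84 %


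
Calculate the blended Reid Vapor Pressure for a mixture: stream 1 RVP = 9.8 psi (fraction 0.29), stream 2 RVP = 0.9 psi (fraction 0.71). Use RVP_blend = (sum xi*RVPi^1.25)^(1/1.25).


Chevron index: RVP_blend = (sum xi*RVPi^1.25)^(1/1.25)
RVP^1.25 terms: 0.29 * 9.8^1.25 + 0.71 * 0.9^1.25 = 5.6508
RVP_blend = 5.6508^(1/1.25) = 3.997

3.997 psi


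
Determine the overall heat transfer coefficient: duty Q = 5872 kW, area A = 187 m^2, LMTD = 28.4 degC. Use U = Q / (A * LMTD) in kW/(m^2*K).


From Q = U*A*LMTD, U = Q / (A * LMTD)
U = 5872 / (187 * 28.4) = 5872 / 5310.8 = 1.106

1.106 kW/(m^2*K)


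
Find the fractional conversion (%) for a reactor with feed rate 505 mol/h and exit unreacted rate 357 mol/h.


X = (F_in - F_out) / F_in * 100
Moles reacted = 505 - 357 = 148
X = 148 / 505 * 100
= 0.2931 * 100
= 29.31 %

29.31 %


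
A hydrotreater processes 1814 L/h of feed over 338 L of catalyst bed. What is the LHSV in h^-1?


LHSV = volumetric feed rate / catalyst volume
= 1814 L/h / 338 L
= 5.367 h^-1

5.367 h^-1


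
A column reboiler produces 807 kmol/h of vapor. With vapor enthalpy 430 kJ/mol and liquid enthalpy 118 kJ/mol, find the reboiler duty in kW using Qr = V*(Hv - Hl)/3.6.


Qr = 807 * (430 - 118) / 3.6 = 807 * 312 / 3.6 = 69940

69940 kW


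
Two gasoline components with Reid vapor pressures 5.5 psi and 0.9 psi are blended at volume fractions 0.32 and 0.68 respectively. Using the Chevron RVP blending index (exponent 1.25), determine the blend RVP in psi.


Chevron index: RVP_blend = (sum xi*RVPi^1.25)^(1/1.25)
RVP^1.25 terms: 0.32 * 5.5^1.25 + 0.68 * 0.9^1.25 = 3.29137
RVP_blend = 3.29137^(1/1.25) = 2.594

2.594 psi


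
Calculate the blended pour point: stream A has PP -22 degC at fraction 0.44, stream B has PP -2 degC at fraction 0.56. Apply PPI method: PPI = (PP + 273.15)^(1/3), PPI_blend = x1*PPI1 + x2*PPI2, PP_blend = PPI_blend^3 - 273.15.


PPI_1 = (-22 + 273.15)^(1/3) = 6.30925
PPI_2 = (-2 + 273.15)^(1/3) = 6.472467
PPI_blend = 0.44 * 6.30925 + 0.56 * 6.472467 = 6.400652
PP_blend = 6.400652^3 - 273.15 = 262.2241 - 273.15 = -10.93

-10.93 degC


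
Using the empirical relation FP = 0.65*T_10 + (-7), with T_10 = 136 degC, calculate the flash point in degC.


FP = 0.65 * 136 + (-7) = 81.4

81.4 degC


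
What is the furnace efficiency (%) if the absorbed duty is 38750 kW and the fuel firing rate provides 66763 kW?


Furnace efficiency = Q_absorbed / Q_fuel * 100
= 38750 / 66763 * 100 = 58.04

58.04 %


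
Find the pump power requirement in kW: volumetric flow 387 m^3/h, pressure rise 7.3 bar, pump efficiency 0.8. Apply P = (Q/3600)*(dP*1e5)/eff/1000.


Q = 387 / 3600 = 0.1075 m^3/s
P = 0.1075 * (7.3 * 1e5) / 0.8 / 1000 = 98.09

98.09 kW


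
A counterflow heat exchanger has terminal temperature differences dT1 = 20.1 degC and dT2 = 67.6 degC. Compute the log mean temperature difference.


LMTD = (dT1 - dT2) / ln(dT1/dT2)
= (20.1 - 67.6) / ln(20.1 / 67.6) = -47.5 / -1.21289 = 39.16

39.16 degC


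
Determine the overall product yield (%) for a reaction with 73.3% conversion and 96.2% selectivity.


Overall yield = conversion (%) * selectivity (%) / 100
Conversion = 73.3%, Selectivity = 96.2%
Y = 73.3 * 96.2 / 100
= 70.5146 %

70.5146 %


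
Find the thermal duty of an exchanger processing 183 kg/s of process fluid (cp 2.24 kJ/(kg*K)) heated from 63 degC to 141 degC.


Q = m_dot * cp * delta_T
delta_T = 141 - 63 = 78 K
Q = 183 * 2.24 * 78
= 409.92 * 78
= 31973.76 kW

31973.76 kW


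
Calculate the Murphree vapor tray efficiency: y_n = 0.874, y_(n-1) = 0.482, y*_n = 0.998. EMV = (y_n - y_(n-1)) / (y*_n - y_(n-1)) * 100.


Murphree vapor efficiency: EMV = (y_n - y_(n-1)) / (y*_n - y_(n-1)) * 100
EMV = (0.874 - 0.482) / (0.998 - 0.482) * 100 = 0.392 / 0.516 * 100 = 75.97

75.97 %


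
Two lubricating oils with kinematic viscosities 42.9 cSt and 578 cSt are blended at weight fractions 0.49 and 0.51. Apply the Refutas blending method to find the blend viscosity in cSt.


Refutas method: VBN_i = 14.534*ln(ln(visc_i + 0.8)) + 10.975, blended linearly by mass fraction; since VBN is linear in VBI_i = ln(ln(visc_i + 0.8)) and the fractions sum to 1, blend VBI directly: visc = exp(exp(VBI_blend)) - 0.8
VBI_1 = ln(ln(42.9 + 0.8)) = 1.32902
VBI_2 = ln(ln(578 + 0.8)) = 1.85018
VBI_blend = 0.49 * 1.32902 + 0.51 * 1.85018 = 1.59481
visc_blend = exp(exp(1.59481)) - 0.8 = 137.2

137.2 cSt


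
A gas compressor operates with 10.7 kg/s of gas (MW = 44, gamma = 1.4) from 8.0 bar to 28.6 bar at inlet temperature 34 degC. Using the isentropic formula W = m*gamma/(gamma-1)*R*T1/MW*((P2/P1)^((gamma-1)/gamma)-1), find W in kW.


Isentropic work: W = m*(gamma/(gamma-1))*(R*T1/MW)*((P2/P1)^((gamma-1)/gamma) - 1)
T1 = 34 + 273.15 = 307.15 K
Pressure ratio = 28.6 / 8.0 = 3.575
Exponent = (1.4 - 1)/1.4 = 0.285714
(P2/P1)^exp - 1 = 3.575^0.285714 - 1 = 0.439059
W = 10.7 * 1.4 / 0.4 * 8.314 * 307.15 / 44 * 0.439059 = 954.3

954.3 kW


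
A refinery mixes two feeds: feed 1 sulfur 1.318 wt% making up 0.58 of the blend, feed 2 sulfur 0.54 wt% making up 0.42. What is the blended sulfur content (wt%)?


Linear sulfur blending: S_blend = x1*S1 + x2*S2
Contribution 1: 0.58 * 1.318 = 0.76444 wt%
Contribution 2: 0.42 * 0.54 = 0.2268 wt%
S_blend = 0.76444 + 0.2268 = 0.99124

0.99124 wt%


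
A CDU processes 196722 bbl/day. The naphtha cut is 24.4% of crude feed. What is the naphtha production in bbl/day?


Crude throughput = 196722 bbl/day
Fraction yield = 24.4%
yield = throughput * fraction / 100
yield = 196722 * 24.4 / 100 = 48000.168

48000.168 bbl/day


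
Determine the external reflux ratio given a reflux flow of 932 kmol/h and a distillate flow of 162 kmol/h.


Reflux ratio definition: R = L / D (liquid returned / distillate withdrawn)
L = 932 kmol/h, D = 162 kmol/h
R = 932 / 162 = 5.753

5.753


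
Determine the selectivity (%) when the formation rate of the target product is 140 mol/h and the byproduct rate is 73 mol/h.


Selectivity = desired / (desired + undesired) * 100
Total products = 140 + 73 = 213 mol/h
S = 140 / 213 * 100
= 0.6573 * 100
= 65.73 %

65.73 %


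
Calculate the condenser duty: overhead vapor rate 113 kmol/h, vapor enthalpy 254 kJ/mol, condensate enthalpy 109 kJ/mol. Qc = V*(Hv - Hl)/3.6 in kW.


Qc = 113 * (254 - 109) / 3.6 = 113 * 145 / 3.6 = 4551

4551 kW


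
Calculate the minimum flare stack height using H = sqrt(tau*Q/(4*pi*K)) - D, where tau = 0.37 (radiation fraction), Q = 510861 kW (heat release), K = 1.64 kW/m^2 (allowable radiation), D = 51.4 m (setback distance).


tau*Q/(4*pi*K) = 0.37 * 510861 / (4 * pi * 1.64) = 9171.72
sqrt(9171.72) = 95.7691
H = 95.7691 - 51.4 = 44.37

44.37 m


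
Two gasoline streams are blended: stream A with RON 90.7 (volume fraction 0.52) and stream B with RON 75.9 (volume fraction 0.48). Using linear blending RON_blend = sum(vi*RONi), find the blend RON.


Linear blending: RON_blend = sum(vi * RONi)
Contribution 1: 0.52 * 90.7 = 47.164
Contribution 2: 0.48 * 75.9 = 36.432
RON_blend = 47.164 + 36.432 = 83.596

83.596


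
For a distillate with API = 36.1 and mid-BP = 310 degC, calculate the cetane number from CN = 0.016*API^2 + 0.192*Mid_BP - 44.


CN = 0.016 * 36.1^2 + 0.192 * 310 - 44
CN = 20.85136 + 59.52 - 44 = 36.37136

36.37136


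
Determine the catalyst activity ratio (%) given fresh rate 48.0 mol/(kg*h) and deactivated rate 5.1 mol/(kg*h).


Activity (%) = (rate_used / rate_fresh) * 100
rate_used = 5.1, rate_fresh = 48.0
= (5.1 / 48.0) * 100
= 0.1062 * 100 = 10.62

10.62 %


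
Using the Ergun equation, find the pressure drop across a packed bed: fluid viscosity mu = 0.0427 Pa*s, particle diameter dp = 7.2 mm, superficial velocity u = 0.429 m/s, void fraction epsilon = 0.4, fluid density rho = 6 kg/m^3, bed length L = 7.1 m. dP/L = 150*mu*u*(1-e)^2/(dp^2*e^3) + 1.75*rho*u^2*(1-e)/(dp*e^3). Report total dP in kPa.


dp = 7.2 mm = 0.0072 m
Viscous term = 150*0.0427*0.429*(1-0.4)^2 / (0.0072^2*0.4^3) = 298149
Inertial term = 1.75*6*0.429^2*(1-0.4) / (0.0072*0.4^3) = 2516.19
dP/L = 298149 + 2516.19 = 300665 Pa/m
dP = 300665 * 7.1 / 1000 = 2135 kPa

2135 kPa


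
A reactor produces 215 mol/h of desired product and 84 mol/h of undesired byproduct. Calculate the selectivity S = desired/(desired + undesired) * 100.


Selectivity = desired / (desired + undesired) * 100
Total products = 215 + 84 = 299 mol/h
S = 215 / 299 * 100
= 0.7191 * 100
= 71.91 %

71.91 %


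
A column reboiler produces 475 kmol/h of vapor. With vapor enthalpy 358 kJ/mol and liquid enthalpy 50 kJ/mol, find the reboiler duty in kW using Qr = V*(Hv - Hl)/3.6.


Qr = 475 * (358 - 50) / 3.6 = 475 * 308 / 3.6 = 40640

40640 kW


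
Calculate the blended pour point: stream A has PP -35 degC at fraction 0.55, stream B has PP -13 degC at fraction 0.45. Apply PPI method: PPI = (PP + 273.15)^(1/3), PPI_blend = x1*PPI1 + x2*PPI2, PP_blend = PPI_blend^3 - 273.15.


PPI_1 = (-35 + 273.15)^(1/3) = 6.198456
PPI_2 = (-13 + 273.15)^(1/3) = 6.383731
PPI_blend = 0.55 * 6.198456 + 0.45 * 6.383731 = 6.28183
PP_blend = 6.28183^3 - 273.15 = 247.8897 - 273.15 = -25.26

-25.26 degC


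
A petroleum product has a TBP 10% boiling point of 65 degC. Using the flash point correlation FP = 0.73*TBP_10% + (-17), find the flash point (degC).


FP = 0.73 * 65 + (-17) = 30.45

30.45 degC


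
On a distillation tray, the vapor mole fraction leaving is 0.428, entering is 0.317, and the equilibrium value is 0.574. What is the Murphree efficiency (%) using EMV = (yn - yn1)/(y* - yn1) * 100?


Murphree vapor efficiency: EMV = (y_n - y_(n-1)) / (y*_n - y_(n-1)) * 100
EMV = (0.428 - 0.317) / (0.574 - 0.317) * 100 = 0.111 / 0.257 * 100 = 43.19

43.19 %


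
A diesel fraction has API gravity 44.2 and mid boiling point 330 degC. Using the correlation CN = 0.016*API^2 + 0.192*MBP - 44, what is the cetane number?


CN = 0.016 * 44.2^2 + 0.192 * 330 - 44
CN = 31.25824 + 63.36 - 44 = 50.61824

50.61824


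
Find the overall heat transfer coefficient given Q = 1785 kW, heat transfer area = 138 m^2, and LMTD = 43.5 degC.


From Q = U*A*LMTD, U = Q / (A * LMTD)
U = 1785 / (138 * 43.5) = 1785 / 6003 = 0.2974

0.2974 kW/(m^2*K)


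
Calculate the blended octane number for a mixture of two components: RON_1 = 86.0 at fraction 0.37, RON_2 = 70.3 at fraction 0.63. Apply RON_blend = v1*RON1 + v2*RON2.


Linear blending: RON_blend = sum(vi * RONi)
Contribution 1: 0.37 * 86.0 = 31.82
Contribution 2: 0.63 * 70.3 = 44.289
RON_blend = 31.82 + 44.289 = 76.109

76.109


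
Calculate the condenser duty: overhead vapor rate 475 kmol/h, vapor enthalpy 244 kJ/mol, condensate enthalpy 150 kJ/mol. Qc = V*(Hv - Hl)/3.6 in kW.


Qc = 475 * (244 - 150) / 3.6 = 475 * 94 / 3.6 = 12400

12400 kW


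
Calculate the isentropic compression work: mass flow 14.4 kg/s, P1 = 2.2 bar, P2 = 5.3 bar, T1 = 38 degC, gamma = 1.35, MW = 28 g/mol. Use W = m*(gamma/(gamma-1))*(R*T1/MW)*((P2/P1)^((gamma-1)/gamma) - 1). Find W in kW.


Isentropic work: W = m*(gamma/(gamma-1))*(R*T1/MW)*((P2/P1)^((gamma-1)/gamma) - 1)
T1 = 38 + 273.15 = 311.15 K
Pressure ratio = 5.3 / 2.2 = 2.40909
Exponent = (1.35 - 1)/1.35 = 0.259259
(P2/P1)^exp - 1 = 2.40909^0.259259 - 1 = 0.256027
W = 14.4 * 1.35 / 0.35 * 8.314 * 311.15 / 28 * 0.256027 = 1314

1314 kW


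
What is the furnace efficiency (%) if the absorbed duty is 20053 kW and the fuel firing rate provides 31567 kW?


Furnace efficiency = Q_absorbed / Q_fuel * 100
= 20053 / 31567 * 100 = 63.53

63.53 %


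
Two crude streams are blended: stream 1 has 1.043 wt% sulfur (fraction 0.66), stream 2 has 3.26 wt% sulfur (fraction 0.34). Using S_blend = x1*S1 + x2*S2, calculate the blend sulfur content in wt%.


Linear sulfur blending: S_blend = x1*S1 + x2*S2
Contribution 1: 0.66 * 1.043 = 0.68838 wt%
Contribution 2: 0.34 * 3.26 = 1.1084 wt%
S_blend = 0.68838 + 1.1084 = 1.79678

1.79678 wt%


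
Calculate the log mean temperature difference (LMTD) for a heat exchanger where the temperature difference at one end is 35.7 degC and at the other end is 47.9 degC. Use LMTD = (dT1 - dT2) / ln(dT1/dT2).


LMTD = (dT1 - dT2) / ln(dT1/dT2)
= (35.7 - 47.9) / ln(35.7 / 47.9) = -12.2 / -0.293965 = 41.50

41.50 degC


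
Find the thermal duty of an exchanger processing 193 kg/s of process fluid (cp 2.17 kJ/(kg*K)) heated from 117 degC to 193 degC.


Q = m_dot * cp * delta_T
delta_T = 193 - 117 = 76 K
Q = 193 * 2.17 * 76
= 418.81 * 76
= 31829.56 kW

31829.56 kW


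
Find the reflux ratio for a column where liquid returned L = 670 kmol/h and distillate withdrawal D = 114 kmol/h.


Reflux ratio definition: R = L / D (liquid returned / distillate withdrawn)
L = 670 kmol/h, D = 114 kmol/h
R = 670 / 114 = 5.877

5.877


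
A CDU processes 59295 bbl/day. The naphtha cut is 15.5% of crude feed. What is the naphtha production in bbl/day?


Crude throughput = 59295 bbl/day
Fraction yield = 15.5%
yield = throughput * fraction / 100
yield = 59295 * 15.5 / 100 = 9190.725

9190.725 bbl/day


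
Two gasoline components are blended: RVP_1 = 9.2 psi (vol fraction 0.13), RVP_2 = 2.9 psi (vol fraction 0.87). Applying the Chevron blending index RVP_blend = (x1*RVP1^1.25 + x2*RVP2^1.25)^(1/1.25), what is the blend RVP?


Chevron index: RVP_blend = (sum xi*RVPi^1.25)^(1/1.25)
RVP^1.25 terms: 0.13 * 9.2^1.25 + 0.87 * 2.9^1.25 = 5.37538
RVP_blend = 5.37538^(1/1.25) = 3.840

3.840 psi


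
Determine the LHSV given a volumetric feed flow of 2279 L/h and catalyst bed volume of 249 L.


LHSV = volumetric feed rate / catalyst volume
= 2279 L/h / 249 L
= 9.153 h^-1

9.153 h^-1


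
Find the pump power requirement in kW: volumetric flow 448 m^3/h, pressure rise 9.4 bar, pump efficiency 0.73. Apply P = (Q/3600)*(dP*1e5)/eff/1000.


Q = 448 / 3600 = 0.124444 m^3/s
P = 0.124444 * (9.4 * 1e5) / 0.73 / 1000 = 160.2

160.2 kW


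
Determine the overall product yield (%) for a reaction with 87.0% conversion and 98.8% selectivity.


Overall yield = conversion (%) * selectivity (%) / 100
Conversion = 87.0%, Selectivity = 98.8%
Y = 87.0 * 98.8 / 100
= 85.956 %

85.956 %


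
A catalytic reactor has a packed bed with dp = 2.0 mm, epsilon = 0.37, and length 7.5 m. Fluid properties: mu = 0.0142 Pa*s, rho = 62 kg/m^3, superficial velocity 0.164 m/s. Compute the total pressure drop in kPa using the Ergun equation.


dp = 2.0 mm = 0.002 m
Viscous term = 150*0.0142*0.164*(1-0.37)^2 / (0.002^2*0.37^3) = 684289
Inertial term = 1.75*62*0.164^2*(1-0.37) / (0.002*0.37^3) = 18147.8
dP/L = 684289 + 18147.8 = 702437 Pa/m
dP = 702437 * 7.5 / 1000 = 5268 kPa

5268 kPa


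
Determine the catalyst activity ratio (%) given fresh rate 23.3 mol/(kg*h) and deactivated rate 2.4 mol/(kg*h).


Activity (%) = (rate_used / rate_fresh) * 100
rate_used = 2.4, rate_fresh = 23.3
= (2.4 / 23.3) * 100
= 0.1030 * 100 = 10.30

10.30 %


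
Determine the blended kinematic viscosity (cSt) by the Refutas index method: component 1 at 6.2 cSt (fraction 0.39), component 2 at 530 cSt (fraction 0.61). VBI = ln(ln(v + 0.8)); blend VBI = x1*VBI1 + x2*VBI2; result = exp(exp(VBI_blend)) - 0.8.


Refutas method: VBN_i = 14.534*ln(ln(visc_i + 0.8)) + 10.975, blended linearly by mass fraction; since VBN is linear in VBI_i = ln(ln(visc_i + 0.8)) and the fractions sum to 1, blend VBI directly: visc = exp(exp(VBI_blend)) - 0.8
VBI_1 = ln(ln(6.2 + 0.8)) = 0.66573
VBI_2 = ln(ln(530 + 0.8)) = 1.83648
VBI_blend = 0.39 * 0.66573 + 0.61 * 1.83648 = 1.37989
visc_blend = exp(exp(1.37989)) - 0.8 = 52.42

52.42 cSt


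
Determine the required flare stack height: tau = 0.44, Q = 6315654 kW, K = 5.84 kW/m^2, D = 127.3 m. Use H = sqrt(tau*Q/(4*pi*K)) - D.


tau*Q/(4*pi*K) = 0.44 * 6315654 / (4 * pi * 5.84) = 37865.9
sqrt(37865.9) = 194.592
H = 194.592 - 127.3 = 67.29

67.29 m


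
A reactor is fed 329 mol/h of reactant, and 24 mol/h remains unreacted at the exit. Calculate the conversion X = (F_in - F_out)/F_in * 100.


X = (F_in - F_out) / F_in * 100
Moles reacted = 329 - 24 = 305
X = 305 / 329 * 100
= 0.9271 * 100
= 92.71 %

92.71 %


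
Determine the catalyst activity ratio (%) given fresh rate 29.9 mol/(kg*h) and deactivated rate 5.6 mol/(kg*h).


Activity (%) = (rate_used / rate_fresh) * 100
rate_used = 5.6, rate_fresh = 29.9
= (5.6 / 29.9) * 100
= 0.1873 * 100 = 18.73

18.73 %


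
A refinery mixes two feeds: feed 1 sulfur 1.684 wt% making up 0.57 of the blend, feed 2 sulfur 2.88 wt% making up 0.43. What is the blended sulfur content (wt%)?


Linear sulfur blending: S_blend = x1*S1 + x2*S2
Contribution 1: 0.57 * 1.684 = 0.95988 wt%
Contribution 2: 0.43 * 2.88 = 1.2384 wt%
S_blend = 0.95988 + 1.2384 = 2.19828

2.19828 wt%


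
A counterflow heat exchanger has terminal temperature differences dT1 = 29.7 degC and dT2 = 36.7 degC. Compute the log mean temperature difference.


LMTD = (dT1 - dT2) / ln(dT1/dT2)
= (29.7 - 36.7) / ln(29.7 / 36.7) = -7 / -0.21163 = 33.08

33.08 degC


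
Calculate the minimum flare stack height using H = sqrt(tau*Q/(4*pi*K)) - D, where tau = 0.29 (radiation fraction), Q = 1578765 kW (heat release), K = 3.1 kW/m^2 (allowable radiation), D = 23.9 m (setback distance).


tau*Q/(4*pi*K) = 0.29 * 1578765 / (4 * pi * 3.1) = 11752.9
sqrt(11752.9) = 108.411
H = 108.411 - 23.9 = 84.51

84.51 m


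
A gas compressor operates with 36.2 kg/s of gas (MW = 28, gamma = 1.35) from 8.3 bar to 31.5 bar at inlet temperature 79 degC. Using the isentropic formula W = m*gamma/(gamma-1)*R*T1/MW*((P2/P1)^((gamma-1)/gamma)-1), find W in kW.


Isentropic work: W = m*(gamma/(gamma-1))*(R*T1/MW)*((P2/P1)^((gamma-1)/gamma) - 1)
T1 = 79 + 273.15 = 352.15 K
Pressure ratio = 31.5 / 8.3 = 3.79518
Exponent = (1.35 - 1)/1.35 = 0.259259
(P2/P1)^exp - 1 = 3.79518^0.259259 - 1 = 0.413095
W = 36.2 * 1.35 / 0.35 * 8.314 * 352.15 / 28 * 0.413095 = 6031

6031 kW


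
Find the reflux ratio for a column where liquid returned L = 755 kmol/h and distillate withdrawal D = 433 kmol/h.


Reflux ratio definition: R = L / D (liquid returned / distillate withdrawn)
L = 755 kmol/h, D = 433 kmol/h
R = 755 / 433 = 1.744

1.744


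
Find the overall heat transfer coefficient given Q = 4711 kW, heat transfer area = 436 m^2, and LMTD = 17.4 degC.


From Q = U*A*LMTD, U = Q / (A * LMTD)
U = 4711 / (436 * 17.4) = 4711 / 7586.4 = 0.6210

0.6210 kW/(m^2*K)


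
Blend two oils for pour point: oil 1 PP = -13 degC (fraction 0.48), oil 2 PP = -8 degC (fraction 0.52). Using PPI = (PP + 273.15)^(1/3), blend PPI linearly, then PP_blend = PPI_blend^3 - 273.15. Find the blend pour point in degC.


PPI_1 = (-13 + 273.15)^(1/3) = 6.383731
PPI_2 = (-8 + 273.15)^(1/3) = 6.42437
PPI_blend = 0.48 * 6.383731 + 0.52 * 6.42437 = 6.404863
PP_blend = 6.404863^3 - 273.15 = 262.742 - 273.15 = -10.41

-10.41 degC


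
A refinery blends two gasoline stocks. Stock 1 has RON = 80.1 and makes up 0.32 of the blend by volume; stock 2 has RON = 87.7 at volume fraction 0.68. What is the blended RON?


Linear blending: RON_blend = sum(vi * RONi)
Contribution 1: 0.32 * 80.1 = 25.632
Contribution 2: 0.68 * 87.7 = 59.636
RON_blend = 25.632 + 59.636 = 85.268

85.268


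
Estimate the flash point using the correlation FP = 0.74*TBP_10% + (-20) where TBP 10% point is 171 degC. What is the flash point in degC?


FP = 0.74 * 171 + (-20) = 106.54

106.54 degC


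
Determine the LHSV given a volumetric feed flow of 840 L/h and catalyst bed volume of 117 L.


LHSV = volumetric feed rate / catalyst volume
= 840 L/h / 117 L
= 7.179 h^-1

7.179 h^-1


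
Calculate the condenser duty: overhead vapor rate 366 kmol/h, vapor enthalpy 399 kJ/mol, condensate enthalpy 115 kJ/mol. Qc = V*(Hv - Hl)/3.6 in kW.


Qc = 366 * (399 - 115) / 3.6 = 366 * 284 / 3.6 = 28870

28870 kW


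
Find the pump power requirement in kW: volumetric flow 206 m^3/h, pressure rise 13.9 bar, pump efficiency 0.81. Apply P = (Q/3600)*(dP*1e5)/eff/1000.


Q = 206 / 3600 = 0.0572222 m^3/s
P = 0.0572222 * (13.9 * 1e5) / 0.81 / 1000 = 98.20

98.20 kW


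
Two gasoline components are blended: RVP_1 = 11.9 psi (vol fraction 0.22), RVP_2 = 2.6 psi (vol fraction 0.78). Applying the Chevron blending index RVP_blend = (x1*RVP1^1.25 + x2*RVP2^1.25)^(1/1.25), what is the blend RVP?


Chevron index: RVP_blend = (sum xi*RVPi^1.25)^(1/1.25)
RVP^1.25 terms: 0.22 * 11.9^1.25 + 0.78 * 2.6^1.25 = 7.43767
RVP_blend = 7.43767^(1/1.25) = 4.979

4.979 psi


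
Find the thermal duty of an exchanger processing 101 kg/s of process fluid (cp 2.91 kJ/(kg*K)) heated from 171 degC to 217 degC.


Q = m_dot * cp * delta_T
delta_T = 217 - 171 = 46 K
Q = 101 * 2.91 * 46
= 293.91 * 46
= 13519.86 kW

13519.86 kW


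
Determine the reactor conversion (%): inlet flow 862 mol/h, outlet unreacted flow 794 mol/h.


X = (F_in - F_out) / F_in * 100
Moles reacted = 862 - 794 = 68
X = 68 / 862 * 100
= 0.07889 * 100
= 7.889 %

7.889 %


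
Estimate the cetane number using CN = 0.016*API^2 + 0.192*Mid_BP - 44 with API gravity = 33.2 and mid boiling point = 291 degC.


CN = 0.016 * 33.2^2 + 0.192 * 291 - 44
CN = 17.63584 + 55.872 - 44 = 29.50784

29.50784


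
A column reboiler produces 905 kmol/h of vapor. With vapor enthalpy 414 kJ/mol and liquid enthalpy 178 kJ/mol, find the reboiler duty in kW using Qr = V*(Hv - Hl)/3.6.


Qr = 905 * (414 - 178) / 3.6 = 905 * 236 / 3.6 = 59330

59330 kW


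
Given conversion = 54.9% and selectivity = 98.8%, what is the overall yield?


Overall yield = conversion (%) * selectivity (%) / 100
Conversion = 54.9%, Selectivity = 98.8%
Y = 54.9 * 98.8 / 100
= 54.2412 %

54.2412 %


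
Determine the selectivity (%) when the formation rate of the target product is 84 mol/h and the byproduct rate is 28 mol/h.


Selectivity = desired / (desired + undesired) * 100
Total products = 84 + 28 = 112 mol/h
S = 84 / 112 * 100
= 0.7500 * 100
= 75.00 %

75.00 %


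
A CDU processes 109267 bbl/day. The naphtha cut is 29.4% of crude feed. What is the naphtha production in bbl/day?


Crude throughput = 109267 bbl/day
Fraction yield = 29.4%
yield = throughput * fraction / 100
yield = 109267 * 29.4 / 100 = 32124.498

32124.498 bbl/day


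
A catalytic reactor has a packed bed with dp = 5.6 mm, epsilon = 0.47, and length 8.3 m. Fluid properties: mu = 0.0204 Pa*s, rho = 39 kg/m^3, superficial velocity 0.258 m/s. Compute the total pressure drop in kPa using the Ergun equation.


dp = 5.6 mm = 0.0056 m
Viscous term = 150*0.0204*0.258*(1-0.47)^2 / (0.0056^2*0.47^3) = 68111.9
Inertial term = 1.75*39*0.258^2*(1-0.47) / (0.0056*0.47^3) = 4141.3
dP/L = 68111.9 + 4141.3 = 72253.2 Pa/m
dP = 72253.2 * 8.3 / 1000 = 599.7 kPa

599.7 kPa


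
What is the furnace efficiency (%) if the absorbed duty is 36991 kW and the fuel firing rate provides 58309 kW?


Furnace efficiency = Q_absorbed / Q_fuel * 100
= 36991 / 58309 * 100 = 63.44

63.44 %


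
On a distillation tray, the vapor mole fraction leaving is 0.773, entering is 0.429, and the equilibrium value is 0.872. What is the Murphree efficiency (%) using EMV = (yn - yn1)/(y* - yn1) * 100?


Murphree vapor efficiency: EMV = (y_n - y_(n-1)) / (y*_n - y_(n-1)) * 100
EMV = (0.773 - 0.429) / (0.872 - 0.429) * 100 = 0.344 / 0.443 * 100 = 77.65

77.65 %
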